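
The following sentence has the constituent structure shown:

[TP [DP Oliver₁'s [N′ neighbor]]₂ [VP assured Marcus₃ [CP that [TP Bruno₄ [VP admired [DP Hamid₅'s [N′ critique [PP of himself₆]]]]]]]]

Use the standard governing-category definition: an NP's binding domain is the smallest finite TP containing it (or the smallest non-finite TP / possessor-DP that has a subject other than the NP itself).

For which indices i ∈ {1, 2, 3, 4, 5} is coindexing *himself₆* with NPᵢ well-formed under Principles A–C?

*himself* is an anaphor, so Principle A applies: it must be bound in its binding domain.
Binding domain of *himself₆*: the possessed DP, whose subject is Hamid₅.
*Oliver₁* does not c-command the anaphor → cannot bind it.
*[Oliver₁'s neighbor]₂* c-commands the anaphor but is outside its binding domain → cannot satisfy Principle A.
*Marcus₃* c-commands the anaphor but is outside its binding domain → cannot satisfy Principle A.
*Bruno₄* c-commands the anaphor but is outside its binding domain → cannot satisfy Principle A.
*Hamid₅* c-commands the anaphor within its binding domain → licit binder.

{5}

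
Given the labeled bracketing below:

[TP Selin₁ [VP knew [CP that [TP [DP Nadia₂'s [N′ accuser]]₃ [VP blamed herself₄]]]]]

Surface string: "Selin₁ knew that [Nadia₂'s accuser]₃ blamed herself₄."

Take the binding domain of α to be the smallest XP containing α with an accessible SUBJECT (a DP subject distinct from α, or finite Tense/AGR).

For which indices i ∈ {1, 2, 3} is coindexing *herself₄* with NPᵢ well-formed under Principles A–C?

*herself* is an anaphor, so Principle A applies: it must be bound in its binding domain.
Binding domain of *herself₄*: the embedded TP, whose subject is [Nadia₂'s accuser]₃.
*Selin₁* c-commands the anaphor but is outside its binding domain → cannot satisfy Principle A.
*Nadia₂* does not c-command the anaphor → cannot bind it.
*[Nadia₂'s accuser]₃* c-commands the anaphor within its binding domain → licit binder.

{3}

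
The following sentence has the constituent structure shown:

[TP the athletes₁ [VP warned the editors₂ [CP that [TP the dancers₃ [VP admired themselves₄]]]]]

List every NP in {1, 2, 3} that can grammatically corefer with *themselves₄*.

{3}

*themselves* is an anaphor, so Principle A applies: it must be bound in its binding domain.
Binding domain of *themselves₄*: the embedded TP, whose subject is the dancers₃.
*the athletes₁* c-commands the anaphor but is outside its binding domain → cannot satisfy Principle A.
*the editors₂* c-commands the anaphor but is outside its binding domain → cannot satisfy Principle A.
*the dancers₃* c-commands the anaphor within its binding domain → licit binder.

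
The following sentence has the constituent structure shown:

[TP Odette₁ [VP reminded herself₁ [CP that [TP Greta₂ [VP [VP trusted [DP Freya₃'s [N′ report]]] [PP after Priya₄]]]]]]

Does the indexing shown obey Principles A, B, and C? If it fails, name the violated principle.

grammatical

The two coindexed NPs are *Odette₁* and *herself₁*.
*herself₁* is an anaphor; its binding domain is the matrix TP, whose subject is Odette₁. *Odette₁* c-commands it within that domain and shares its index, so Principle A is satisfied.
*Odette₁* is an R-expression; *herself₁* does not c-command it, and no other NP shares its index, so Principle C is satisfied.
All principles are respected.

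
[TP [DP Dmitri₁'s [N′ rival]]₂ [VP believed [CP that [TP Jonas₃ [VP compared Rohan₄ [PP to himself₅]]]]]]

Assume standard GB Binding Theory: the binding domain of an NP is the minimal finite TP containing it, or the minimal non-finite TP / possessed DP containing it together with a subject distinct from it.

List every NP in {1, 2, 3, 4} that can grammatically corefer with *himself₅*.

*himself* is an anaphor, so Principle A applies: it must be bound in its binding domain.
Binding domain of *himself₅*: the embedded TP, whose subject is Jonas₃.
*Dmitri₁* does not c-command the anaphor → cannot bind it.
*[Dmitri₁'s rival]₂* c-commands the anaphor but is outside its binding domain → cannot satisfy Principle A.
*Jonas₃* c-commands the anaphor within its binding domain → licit binder.
*Rohan₄* c-commands the anaphor within its binding domain → licit binder.

{3, 4}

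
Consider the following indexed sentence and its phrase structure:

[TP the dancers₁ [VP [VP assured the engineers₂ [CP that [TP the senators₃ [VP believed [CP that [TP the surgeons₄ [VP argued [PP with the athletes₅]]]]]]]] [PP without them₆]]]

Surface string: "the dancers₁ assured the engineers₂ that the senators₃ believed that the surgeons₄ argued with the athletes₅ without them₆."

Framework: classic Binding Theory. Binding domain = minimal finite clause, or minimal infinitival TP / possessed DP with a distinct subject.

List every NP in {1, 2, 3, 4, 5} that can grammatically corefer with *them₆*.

*them* is a pronoun, so Principle B applies: it must be free in its binding domain.
Binding domain of *them₆*: the matrix TP, whose subject is the dancers₁.
*the dancers₁* c-commands the pronoun within its binding domain → coindexation would violate Principle B.
*the engineers₂* and the pronoun do not c-command one another → neither Principle B nor Principle C is at stake; coindexation permitted.
*the senators₃* and the pronoun do not c-command one another → neither Principle B nor Principle C is at stake; coindexation permitted.
*the surgeons₄* and the pronoun do not c-command one another → neither Principle B nor Principle C is at stake; coindexation permitted.
*the athletes₅* and the pronoun do not c-command one another → neither Principle B nor Principle C is at stake; coindexation permitted.

{2, 3, 4, 5}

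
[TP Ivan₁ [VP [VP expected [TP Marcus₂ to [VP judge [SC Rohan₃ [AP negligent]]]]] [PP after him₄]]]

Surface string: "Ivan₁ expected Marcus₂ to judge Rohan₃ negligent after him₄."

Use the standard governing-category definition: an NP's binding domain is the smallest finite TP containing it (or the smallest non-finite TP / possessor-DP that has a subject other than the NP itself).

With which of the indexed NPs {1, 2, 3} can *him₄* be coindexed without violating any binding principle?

{2, 3}

*him* is a pronoun, so Principle B applies: it must be free in its binding domain.
Binding domain of *him₄*: the matrix TP, whose subject is Ivan₁.
*Ivan₁* c-commands the pronoun within its binding domain → coindexation would violate Principle B.
*Marcus₂* and the pronoun do not c-command one another → neither Principle B nor Principle C is at stake; coindexation permitted.
*Rohan₃* and the pronoun do not c-command one another → neither Principle B nor Principle C is at stake; coindexation permitted.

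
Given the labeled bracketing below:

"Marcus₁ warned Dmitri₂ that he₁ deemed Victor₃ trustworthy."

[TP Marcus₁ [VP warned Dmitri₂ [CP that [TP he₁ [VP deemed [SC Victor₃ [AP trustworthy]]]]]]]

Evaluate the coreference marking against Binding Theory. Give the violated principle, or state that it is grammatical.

grammatical

The two coindexed NPs are *Marcus₁* and *he₁*.
*he₁* is a pronoun; nothing c-commands it within its binding domain (the embedded TP.), so Principle B holds trivially.
*Marcus₁* is an R-expression; *he₁* does not c-command it, and no other NP shares its index, so Principle C is satisfied.
All principles are respected.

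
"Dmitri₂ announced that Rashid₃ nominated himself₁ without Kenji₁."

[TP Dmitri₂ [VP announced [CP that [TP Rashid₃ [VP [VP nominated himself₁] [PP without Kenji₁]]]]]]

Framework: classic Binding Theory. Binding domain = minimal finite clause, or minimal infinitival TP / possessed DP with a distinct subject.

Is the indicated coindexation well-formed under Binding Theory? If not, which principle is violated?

Principle A

The two coindexed NPs are *Kenji₁* and *himself₁*.
*himself₁* is an anaphor. Principle A requires it to be bound within its binding domain — the embedded TP, whose subject is Rashid₃.
Within that domain it is c-commanded by *Rashid₃*, which does not share its index.
*Kenji₁* does not c-command the anaphor at all.
The anaphor is unbound in its domain → Principle A violation.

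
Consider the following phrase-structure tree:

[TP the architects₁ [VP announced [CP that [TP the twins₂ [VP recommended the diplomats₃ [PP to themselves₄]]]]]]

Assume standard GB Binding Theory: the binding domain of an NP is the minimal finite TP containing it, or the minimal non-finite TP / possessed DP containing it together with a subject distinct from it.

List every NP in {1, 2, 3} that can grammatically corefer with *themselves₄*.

{2, 3}

*themselves* is an anaphor, so Principle A applies: it must be bound in its binding domain.
Binding domain of *themselves₄*: the embedded TP, whose subject is the twins₂.
*the architects₁* c-commands the anaphor but is outside its binding domain → cannot satisfy Principle A.
*the twins₂* c-commands the anaphor within its binding domain → licit binder.
*the diplomats₃* c-commands the anaphor within its binding domain → licit binder.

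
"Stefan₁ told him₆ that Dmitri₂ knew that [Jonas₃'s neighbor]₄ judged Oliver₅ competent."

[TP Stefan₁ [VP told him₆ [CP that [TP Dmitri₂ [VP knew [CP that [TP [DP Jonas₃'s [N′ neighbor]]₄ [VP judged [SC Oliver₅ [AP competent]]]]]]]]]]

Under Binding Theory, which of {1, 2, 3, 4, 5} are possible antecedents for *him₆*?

none

*him* is a pronoun, so Principle B applies: it must be free in its binding domain.
Binding domain of *him₆*: the matrix TP, whose subject is Stefan₁.
*Stefan₁* c-commands the pronoun within its binding domain → coindexation would violate Principle B.
*Dmitri₂*: the pronoun c-commands this R-expression → coindexation would violate Principle C on *Dmitri₂*.
*Jonas₃*: the pronoun c-commands this R-expression → coindexation would violate Principle C on *Jonas₃*.
*[Jonas₃'s neighbor]₄*: the pronoun c-commands this R-expression → coindexation would violate Principle C on *[Jonas₃'s neighbor]₄*.
*Oliver₅*: the pronoun c-commands this R-expression → coindexation would violate Principle C on *Oliver₅*.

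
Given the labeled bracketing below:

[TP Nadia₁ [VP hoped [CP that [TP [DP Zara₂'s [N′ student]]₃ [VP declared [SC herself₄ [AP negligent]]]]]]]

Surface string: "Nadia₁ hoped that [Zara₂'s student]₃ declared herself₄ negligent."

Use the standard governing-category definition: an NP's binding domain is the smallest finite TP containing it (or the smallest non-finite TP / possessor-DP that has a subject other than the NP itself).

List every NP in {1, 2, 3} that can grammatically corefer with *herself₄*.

{3}

*herself* is an anaphor, so Principle A applies: it must be bound in its binding domain.
Binding domain of *herself₄*: the embedded TP, whose subject is [Zara₂'s student]₃.
*Nadia₁* c-commands the anaphor but is outside its binding domain → cannot satisfy Principle A.
*Zara₂* does not c-command the anaphor → cannot bind it.
*[Zara₂'s student]₃* c-commands the anaphor within its binding domain → licit binder.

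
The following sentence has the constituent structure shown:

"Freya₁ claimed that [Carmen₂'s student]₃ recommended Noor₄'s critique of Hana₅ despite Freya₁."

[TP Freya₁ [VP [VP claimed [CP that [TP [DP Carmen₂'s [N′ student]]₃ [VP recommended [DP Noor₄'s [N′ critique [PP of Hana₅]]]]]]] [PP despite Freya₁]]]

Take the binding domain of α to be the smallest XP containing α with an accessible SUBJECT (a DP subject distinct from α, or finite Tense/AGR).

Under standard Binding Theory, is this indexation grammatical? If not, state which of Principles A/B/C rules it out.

The two coindexed NPs are *Freya₁* (the lower occurrence) and *Freya₁* (the higher occurrence).
*Freya₁* (the lower occurrence) is an R-expression. Principle C requires it to be free everywhere.
*Freya₁* (the higher occurrence) c-commands it and carries the same index.
The R-expression is bound → Principle C violation.

Principle C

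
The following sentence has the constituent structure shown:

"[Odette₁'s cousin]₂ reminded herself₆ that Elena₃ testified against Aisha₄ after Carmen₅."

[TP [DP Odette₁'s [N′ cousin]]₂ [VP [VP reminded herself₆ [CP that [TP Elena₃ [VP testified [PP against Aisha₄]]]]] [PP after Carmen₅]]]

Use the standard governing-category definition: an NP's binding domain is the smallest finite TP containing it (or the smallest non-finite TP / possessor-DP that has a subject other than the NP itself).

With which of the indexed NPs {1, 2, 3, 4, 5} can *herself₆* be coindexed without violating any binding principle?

{2}

*herself* is an anaphor, so Principle A applies: it must be bound in its binding domain.
Binding domain of *herself₆*: the matrix TP, whose subject is [Odette₁'s cousin]₂.
*Odette₁* does not c-command the anaphor → cannot bind it.
*[Odette₁'s cousin]₂* c-commands the anaphor within its binding domain → licit binder.
*Elena₃* does not c-command the anaphor → cannot bind it.
*Aisha₄* does not c-command the anaphor → cannot bind it.
*Carmen₅* does not c-command the anaphor → cannot bind it.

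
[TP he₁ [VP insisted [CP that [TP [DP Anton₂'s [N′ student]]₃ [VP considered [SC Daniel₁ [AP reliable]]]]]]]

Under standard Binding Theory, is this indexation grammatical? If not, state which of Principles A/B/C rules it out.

The two coindexed NPs are *he₁* and *Daniel₁*.
*Daniel₁* is an R-expression. Principle C requires it to be free everywhere.
*he₁* c-commands it and carries the same index.
The R-expression is bound → Principle C violation.

Principle C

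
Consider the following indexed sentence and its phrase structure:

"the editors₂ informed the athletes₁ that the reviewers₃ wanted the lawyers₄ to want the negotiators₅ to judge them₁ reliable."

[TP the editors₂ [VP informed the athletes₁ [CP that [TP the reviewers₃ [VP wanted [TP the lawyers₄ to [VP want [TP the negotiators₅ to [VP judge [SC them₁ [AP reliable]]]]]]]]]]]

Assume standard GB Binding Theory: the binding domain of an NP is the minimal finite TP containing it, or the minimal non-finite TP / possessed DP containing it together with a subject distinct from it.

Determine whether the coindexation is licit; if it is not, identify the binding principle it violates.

The two coindexed NPs are *the athletes₁* and *them₁*.
*them₁* is a pronoun; its binding domain is the embedded TP, whose subject is the negotiators₅. Within that domain it is c-commanded only by *the negotiators₅*, which carries a different index — the pronoun is free locally, so Principle B holds.
*the athletes₁* is an R-expression; *them₁* does not c-command it, and no other NP shares its index, so Principle C is satisfied.
All principles are respected.

grammatical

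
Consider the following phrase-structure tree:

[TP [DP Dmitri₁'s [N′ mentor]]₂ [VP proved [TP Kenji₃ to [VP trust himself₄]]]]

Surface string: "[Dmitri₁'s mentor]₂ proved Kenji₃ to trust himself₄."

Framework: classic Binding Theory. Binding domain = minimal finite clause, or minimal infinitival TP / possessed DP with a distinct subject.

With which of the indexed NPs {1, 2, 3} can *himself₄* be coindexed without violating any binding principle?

*himself* is an anaphor, so Principle A applies: it must be bound in its binding domain.
Binding domain of *himself₄*: the embedded TP, whose subject is Kenji₃.
*Dmitri₁* does not c-command the anaphor → cannot bind it.
*[Dmitri₁'s mentor]₂* c-commands the anaphor but is outside its binding domain → cannot satisfy Principle A.
*Kenji₃* c-commands the anaphor within its binding domain → licit binder.

{3}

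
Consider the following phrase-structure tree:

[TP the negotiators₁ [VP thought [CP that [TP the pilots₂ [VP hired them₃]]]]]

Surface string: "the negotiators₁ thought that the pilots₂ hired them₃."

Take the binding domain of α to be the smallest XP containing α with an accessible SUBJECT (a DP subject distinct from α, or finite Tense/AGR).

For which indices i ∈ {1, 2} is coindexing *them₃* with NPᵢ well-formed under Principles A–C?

*them* is a pronoun, so Principle B applies: it must be free in its binding domain.
Binding domain of *them₃*: the embedded TP, whose subject is the pilots₂.
*the negotiators₁* c-commands the pronoun but from outside its binding domain, and is not c-commanded by it → coindexation permitted.
*the pilots₂* c-commands the pronoun within its binding domain → coindexation would violate Principle B.

{1}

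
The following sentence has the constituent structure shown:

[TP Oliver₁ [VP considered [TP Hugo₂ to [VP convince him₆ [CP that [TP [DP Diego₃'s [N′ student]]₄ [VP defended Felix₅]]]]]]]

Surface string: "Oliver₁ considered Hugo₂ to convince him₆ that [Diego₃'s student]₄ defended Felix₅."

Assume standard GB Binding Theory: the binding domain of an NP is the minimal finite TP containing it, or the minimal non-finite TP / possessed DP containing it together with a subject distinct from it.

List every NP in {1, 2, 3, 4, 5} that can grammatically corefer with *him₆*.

{1}

*him* is a pronoun, so Principle B applies: it must be free in its binding domain.
Binding domain of *him₆*: the embedded TP, whose subject is Hugo₂.
*Oliver₁* c-commands the pronoun but from outside its binding domain, and is not c-commanded by it → coindexation permitted.
*Hugo₂* c-commands the pronoun within its binding domain → coindexation would violate Principle B.
*Diego₃*: the pronoun c-commands this R-expression → coindexation would violate Principle C on *Diego₃*.
*[Diego₃'s student]₄*: the pronoun c-commands this R-expression → coindexation would violate Principle C on *[Diego₃'s student]₄*.
*Felix₅*: the pronoun c-commands this R-expression → coindexation would violate Principle C on *Felix₅*.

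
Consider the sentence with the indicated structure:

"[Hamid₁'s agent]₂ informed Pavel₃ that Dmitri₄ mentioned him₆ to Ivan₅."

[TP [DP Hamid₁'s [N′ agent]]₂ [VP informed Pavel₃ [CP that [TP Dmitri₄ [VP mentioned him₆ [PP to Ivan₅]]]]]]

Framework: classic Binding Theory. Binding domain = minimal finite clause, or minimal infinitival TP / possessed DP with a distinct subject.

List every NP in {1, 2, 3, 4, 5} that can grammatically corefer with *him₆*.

*him* is a pronoun, so Principle B applies: it must be free in its binding domain.
Binding domain of *him₆*: the embedded TP, whose subject is Dmitri₄.
*Hamid₁* and the pronoun do not c-command one another → neither Principle B nor Principle C is at stake; coindexation permitted.
*[Hamid₁'s agent]₂* c-commands the pronoun but from outside its binding domain, and is not c-commanded by it → coindexation permitted.
*Pavel₃* c-commands the pronoun but from outside its binding domain, and is not c-commanded by it → coindexation permitted.
*Dmitri₄* c-commands the pronoun within its binding domain → coindexation would violate Principle B.
*Ivan₅*: the pronoun c-commands this R-expression → coindexation would violate Principle C on *Ivan₅*.

{1, 2, 3}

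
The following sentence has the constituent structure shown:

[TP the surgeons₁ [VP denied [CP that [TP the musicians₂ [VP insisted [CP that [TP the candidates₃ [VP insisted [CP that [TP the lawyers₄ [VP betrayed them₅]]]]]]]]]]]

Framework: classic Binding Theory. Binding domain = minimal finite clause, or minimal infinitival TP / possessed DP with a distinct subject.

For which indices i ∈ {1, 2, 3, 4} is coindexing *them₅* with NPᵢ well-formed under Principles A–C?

*them* is a pronoun, so Principle B applies: it must be free in its binding domain.
Binding domain of *them₅*: the embedded TP, whose subject is the lawyers₄.
*the surgeons₁* c-commands the pronoun but from outside its binding domain, and is not c-commanded by it → coindexation permitted.
*the musicians₂* c-commands the pronoun but from outside its binding domain, and is not c-commanded by it → coindexation permitted.
*the candidates₃* c-commands the pronoun but from outside its binding domain, and is not c-commanded by it → coindexation permitted.
*the lawyers₄* c-commands the pronoun within its binding domain → coindexation would violate Principle B.

{1, 2, 3}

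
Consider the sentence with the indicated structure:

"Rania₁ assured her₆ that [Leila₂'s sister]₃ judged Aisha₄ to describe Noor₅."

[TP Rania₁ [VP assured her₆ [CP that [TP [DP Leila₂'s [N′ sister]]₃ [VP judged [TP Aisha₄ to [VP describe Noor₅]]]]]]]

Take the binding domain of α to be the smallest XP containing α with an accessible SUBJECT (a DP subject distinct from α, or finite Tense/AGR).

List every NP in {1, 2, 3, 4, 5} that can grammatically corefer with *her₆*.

none

*her* is a pronoun, so Principle B applies: it must be free in its binding domain.
Binding domain of *her₆*: the matrix TP, whose subject is Rania₁.
*Rania₁* c-commands the pronoun within its binding domain → coindexation would violate Principle B.
*Leila₂*: the pronoun c-commands this R-expression → coindexation would violate Principle C on *Leila₂*.
*[Leila₂'s sister]₃*: the pronoun c-commands this R-expression → coindexation would violate Principle C on *[Leila₂'s sister]₃*.
*Aisha₄*: the pronoun c-commands this R-expression → coindexation would violate Principle C on *Aisha₄*.
*Noor₅*: the pronoun c-commands this R-expression → coindexation would violate Principle C on *Noor₅*.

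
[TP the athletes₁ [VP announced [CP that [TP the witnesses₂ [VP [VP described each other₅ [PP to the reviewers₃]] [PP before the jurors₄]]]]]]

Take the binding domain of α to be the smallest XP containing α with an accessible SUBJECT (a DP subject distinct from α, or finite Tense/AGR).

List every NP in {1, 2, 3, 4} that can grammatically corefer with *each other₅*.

*each other* is an anaphor, so Principle A applies: it must be bound in its binding domain.
Binding domain of *each other₅*: the embedded TP, whose subject is the witnesses₂.
*the athletes₁* c-commands the anaphor but is outside its binding domain → cannot satisfy Principle A.
*the witnesses₂* c-commands the anaphor within its binding domain → licit binder.
*the reviewers₃* does not c-command the anaphor → cannot bind it.
*the jurors₄* does not c-command the anaphor → cannot bind it.

{2}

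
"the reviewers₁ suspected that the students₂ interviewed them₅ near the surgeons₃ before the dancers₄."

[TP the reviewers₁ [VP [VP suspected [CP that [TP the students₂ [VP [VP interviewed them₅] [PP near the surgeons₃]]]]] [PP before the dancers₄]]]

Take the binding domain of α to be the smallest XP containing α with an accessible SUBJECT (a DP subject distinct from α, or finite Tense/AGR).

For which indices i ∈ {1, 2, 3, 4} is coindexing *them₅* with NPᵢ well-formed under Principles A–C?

{1, 3, 4}

*them* is a pronoun, so Principle B applies: it must be free in its binding domain.
Binding domain of *them₅*: the embedded TP, whose subject is the students₂.
*the reviewers₁* c-commands the pronoun but from outside its binding domain, and is not c-commanded by it → coindexation permitted.
*the students₂* c-commands the pronoun within its binding domain → coindexation would violate Principle B.
*the surgeons₃* and the pronoun do not c-command one another → neither Principle B nor Principle C is at stake; coindexation permitted.
*the dancers₄* and the pronoun do not c-command one another → neither Principle B nor Principle C is at stake; coindexation permitted.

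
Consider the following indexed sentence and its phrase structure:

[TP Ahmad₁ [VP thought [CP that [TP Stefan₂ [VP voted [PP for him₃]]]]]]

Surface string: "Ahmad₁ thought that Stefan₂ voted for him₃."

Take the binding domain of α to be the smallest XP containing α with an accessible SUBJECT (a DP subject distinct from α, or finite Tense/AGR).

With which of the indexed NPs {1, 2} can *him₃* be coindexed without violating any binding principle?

*him* is a pronoun, so Principle B applies: it must be free in its binding domain.
Binding domain of *him₃*: the embedded TP, whose subject is Stefan₂.
*Ahmad₁* c-commands the pronoun but from outside its binding domain, and is not c-commanded by it → coindexation permitted.
*Stefan₂* c-commands the pronoun within its binding domain → coindexation would violate Principle B.

{1}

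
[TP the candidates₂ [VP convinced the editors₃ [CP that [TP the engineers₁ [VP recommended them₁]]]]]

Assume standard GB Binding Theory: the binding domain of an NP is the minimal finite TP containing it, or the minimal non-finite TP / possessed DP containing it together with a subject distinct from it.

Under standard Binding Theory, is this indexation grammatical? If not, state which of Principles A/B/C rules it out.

Principle B

The two coindexed NPs are *the engineers₁* and *them₁*.
*them₁* is a pronoun. Its binding domain is the embedded TP, whose subject is the engineers₁.
*the engineers₁* c-commands it within that domain and carries the same index.
The pronoun is locally bound → Principle B violation.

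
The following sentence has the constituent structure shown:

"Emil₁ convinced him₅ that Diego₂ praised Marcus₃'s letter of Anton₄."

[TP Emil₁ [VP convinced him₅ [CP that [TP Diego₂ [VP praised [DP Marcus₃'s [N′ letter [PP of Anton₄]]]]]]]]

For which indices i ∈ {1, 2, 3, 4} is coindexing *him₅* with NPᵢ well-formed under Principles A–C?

none

*him* is a pronoun, so Principle B applies: it must be free in its binding domain.
Binding domain of *him₅*: the matrix TP, whose subject is Emil₁.
*Emil₁* c-commands the pronoun within its binding domain → coindexation would violate Principle B.
*Diego₂*: the pronoun c-commands this R-expression → coindexation would violate Principle C on *Diego₂*.
*Marcus₃*: the pronoun c-commands this R-expression → coindexation would violate Principle C on *Marcus₃*.
*Anton₄*: the pronoun c-commands this R-expression → coindexation would violate Principle C on *Anton₄*.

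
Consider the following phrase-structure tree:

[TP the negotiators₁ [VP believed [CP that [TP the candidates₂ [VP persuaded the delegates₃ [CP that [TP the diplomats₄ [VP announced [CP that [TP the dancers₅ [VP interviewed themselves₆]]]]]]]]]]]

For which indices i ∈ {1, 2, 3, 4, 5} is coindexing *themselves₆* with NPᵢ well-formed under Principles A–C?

*themselves* is an anaphor, so Principle A applies: it must be bound in its binding domain.
Binding domain of *themselves₆*: the embedded TP, whose subject is the dancers₅.
*the negotiators₁* c-commands the anaphor but is outside its binding domain → cannot satisfy Principle A.
*the candidates₂* c-commands the anaphor but is outside its binding domain → cannot satisfy Principle A.
*the delegates₃* c-commands the anaphor but is outside its binding domain → cannot satisfy Principle A.
*the diplomats₄* c-commands the anaphor but is outside its binding domain → cannot satisfy Principle A.
*the dancers₅* c-commands the anaphor within its binding domain → licit binder.

{5}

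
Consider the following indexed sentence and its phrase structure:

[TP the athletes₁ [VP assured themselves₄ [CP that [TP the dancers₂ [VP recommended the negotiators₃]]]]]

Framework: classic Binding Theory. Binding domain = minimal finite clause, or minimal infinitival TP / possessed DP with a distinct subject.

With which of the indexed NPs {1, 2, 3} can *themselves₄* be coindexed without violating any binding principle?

*themselves* is an anaphor, so Principle A applies: it must be bound in its binding domain.
Binding domain of *themselves₄*: the matrix TP, whose subject is the athletes₁.
*the athletes₁* c-commands the anaphor within its binding domain → licit binder.
*the dancers₂* does not c-command the anaphor → cannot bind it.
*the negotiators₃* does not c-command the anaphor → cannot bind it.

{1}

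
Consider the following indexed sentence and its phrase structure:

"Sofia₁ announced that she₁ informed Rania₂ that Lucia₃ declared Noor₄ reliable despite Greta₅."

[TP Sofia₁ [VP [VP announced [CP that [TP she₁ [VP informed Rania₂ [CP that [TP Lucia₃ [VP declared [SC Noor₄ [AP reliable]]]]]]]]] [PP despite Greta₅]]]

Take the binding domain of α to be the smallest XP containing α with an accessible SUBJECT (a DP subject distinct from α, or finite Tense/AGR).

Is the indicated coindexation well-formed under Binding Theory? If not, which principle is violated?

grammatical

The two coindexed NPs are *Sofia₁* and *she₁*.
*she₁* is a pronoun; nothing c-commands it within its binding domain (the embedded TP.), so Principle B holds trivially.
*Sofia₁* is an R-expression; *she₁* does not c-command it, and no other NP shares its index, so Principle C is satisfied.
All principles are respected.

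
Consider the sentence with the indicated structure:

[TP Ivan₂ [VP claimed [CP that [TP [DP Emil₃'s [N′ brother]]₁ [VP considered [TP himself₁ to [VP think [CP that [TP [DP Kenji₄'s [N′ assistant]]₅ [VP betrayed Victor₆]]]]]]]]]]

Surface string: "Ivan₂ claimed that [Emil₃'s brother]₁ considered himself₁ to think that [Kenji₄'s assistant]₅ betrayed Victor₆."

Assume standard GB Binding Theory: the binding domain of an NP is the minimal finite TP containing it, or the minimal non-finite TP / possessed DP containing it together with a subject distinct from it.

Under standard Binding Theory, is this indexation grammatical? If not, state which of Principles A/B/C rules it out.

The two coindexed NPs are *[Emil₃'s brother]₁* and *himself₁*.
*himself₁* is an anaphor; its binding domain is the embedded TP, whose subject is [Emil₃'s brother]₁. *[Emil₃'s brother]₁* c-commands it within that domain and shares its index, so Principle A is satisfied.
*[Emil₃'s brother]₁* is an R-expression; *himself₁* does not c-command it, and no other NP shares its index, so Principle C is satisfied.
All principles are respected.

grammatical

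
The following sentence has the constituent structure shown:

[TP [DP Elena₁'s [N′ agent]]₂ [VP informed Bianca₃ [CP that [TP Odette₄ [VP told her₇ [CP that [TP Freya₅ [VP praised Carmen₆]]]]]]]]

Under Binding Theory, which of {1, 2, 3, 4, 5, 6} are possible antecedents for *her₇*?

{1, 2, 3}

*her* is a pronoun, so Principle B applies: it must be free in its binding domain.
Binding domain of *her₇*: the embedded TP, whose subject is Odette₄.
*Elena₁* and the pronoun do not c-command one another → neither Principle B nor Principle C is at stake; coindexation permitted.
*[Elena₁'s agent]₂* c-commands the pronoun but from outside its binding domain, and is not c-commanded by it → coindexation permitted.
*Bianca₃* c-commands the pronoun but from outside its binding domain, and is not c-commanded by it → coindexation permitted.
*Odette₄* c-commands the pronoun within its binding domain → coindexation would violate Principle B.
*Freya₅*: the pronoun c-commands this R-expression → coindexation would violate Principle C on *Freya₅*.
*Carmen₆*: the pronoun c-commands this R-expression → coindexation would violate Principle C on *Carmen₆*.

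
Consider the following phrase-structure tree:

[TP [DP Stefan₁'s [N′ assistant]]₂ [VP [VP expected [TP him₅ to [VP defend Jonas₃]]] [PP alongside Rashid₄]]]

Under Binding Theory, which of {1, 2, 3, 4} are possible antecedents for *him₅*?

{1, 4}

*him* is a pronoun, so Principle B applies: it must be free in its binding domain.
Binding domain of *him₅*: the matrix TP, whose subject is [Stefan₁'s assistant]₂.
*Stefan₁* and the pronoun do not c-command one another → neither Principle B nor Principle C is at stake; coindexation permitted.
*[Stefan₁'s assistant]₂* c-commands the pronoun within its binding domain → coindexation would violate Principle B.
*Jonas₃*: the pronoun c-commands this R-expression → coindexation would violate Principle C on *Jonas₃*.
*Rashid₄* and the pronoun do not c-command one another → neither Principle B nor Principle C is at stake; coindexation permitted.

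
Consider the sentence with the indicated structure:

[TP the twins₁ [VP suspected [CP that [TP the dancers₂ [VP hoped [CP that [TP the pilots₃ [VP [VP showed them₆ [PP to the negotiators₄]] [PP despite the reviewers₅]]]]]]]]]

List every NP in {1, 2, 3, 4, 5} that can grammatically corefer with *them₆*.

{1, 2, 5}

*them* is a pronoun, so Principle B applies: it must be free in its binding domain.
Binding domain of *them₆*: the embedded TP, whose subject is the pilots₃.
*the twins₁* c-commands the pronoun but from outside its binding domain, and is not c-commanded by it → coindexation permitted.
*the dancers₂* c-commands the pronoun but from outside its binding domain, and is not c-commanded by it → coindexation permitted.
*the pilots₃* c-commands the pronoun within its binding domain → coindexation would violate Principle B.
*the negotiators₄*: the pronoun c-commands this R-expression → coindexation would violate Principle C on *the negotiators₄*.
*the reviewers₅* and the pronoun do not c-command one another → neither Principle B nor Principle C is at stake; coindexation permitted.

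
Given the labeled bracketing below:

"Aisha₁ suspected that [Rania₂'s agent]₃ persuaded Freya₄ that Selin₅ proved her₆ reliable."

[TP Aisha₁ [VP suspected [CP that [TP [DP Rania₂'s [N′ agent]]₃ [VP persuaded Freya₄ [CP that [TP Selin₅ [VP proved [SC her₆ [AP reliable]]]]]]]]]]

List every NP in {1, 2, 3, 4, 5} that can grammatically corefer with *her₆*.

{1, 2, 3, 4}

*her* is a pronoun, so Principle B applies: it must be free in its binding domain.
Binding domain of *her₆*: the embedded TP, whose subject is Selin₅.
*Aisha₁* c-commands the pronoun but from outside its binding domain, and is not c-commanded by it → coindexation permitted.
*Rania₂* and the pronoun do not c-command one another → neither Principle B nor Principle C is at stake; coindexation permitted.
*[Rania₂'s agent]₃* c-commands the pronoun but from outside its binding domain, and is not c-commanded by it → coindexation permitted.
*Freya₄* c-commands the pronoun but from outside its binding domain, and is not c-commanded by it → coindexation permitted.
*Selin₅* c-commands the pronoun within its binding domain → coindexation would violate Principle B.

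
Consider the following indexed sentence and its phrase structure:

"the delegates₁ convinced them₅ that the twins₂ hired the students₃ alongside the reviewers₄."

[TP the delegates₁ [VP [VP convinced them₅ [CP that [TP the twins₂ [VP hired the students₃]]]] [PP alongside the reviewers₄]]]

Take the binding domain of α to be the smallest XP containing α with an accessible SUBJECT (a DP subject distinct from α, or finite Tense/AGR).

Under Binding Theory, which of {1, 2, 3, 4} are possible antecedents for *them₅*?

{4}

*them* is a pronoun, so Principle B applies: it must be free in its binding domain.
Binding domain of *them₅*: the matrix TP, whose subject is the delegates₁.
*the delegates₁* c-commands the pronoun within its binding domain → coindexation would violate Principle B.
*the twins₂*: the pronoun c-commands this R-expression → coindexation would violate Principle C on *the twins₂*.
*the students₃*: the pronoun c-commands this R-expression → coindexation would violate Principle C on *the students₃*.
*the reviewers₄* and the pronoun do not c-command one another → neither Principle B nor Principle C is at stake; coindexation permitted.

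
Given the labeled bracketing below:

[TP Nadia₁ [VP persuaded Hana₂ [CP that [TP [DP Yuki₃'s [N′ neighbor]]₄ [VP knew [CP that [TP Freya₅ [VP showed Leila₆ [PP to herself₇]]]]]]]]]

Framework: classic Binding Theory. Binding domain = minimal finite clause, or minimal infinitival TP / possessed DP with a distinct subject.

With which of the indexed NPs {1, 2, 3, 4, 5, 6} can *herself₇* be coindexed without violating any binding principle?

*herself* is an anaphor, so Principle A applies: it must be bound in its binding domain.
Binding domain of *herself₇*: the embedded TP, whose subject is Freya₅.
*Nadia₁* c-commands the anaphor but is outside its binding domain → cannot satisfy Principle A.
*Hana₂* c-commands the anaphor but is outside its binding domain → cannot satisfy Principle A.
*Yuki₃* does not c-command the anaphor → cannot bind it.
*[Yuki₃'s neighbor]₄* c-commands the anaphor but is outside its binding domain → cannot satisfy Principle A.
*Freya₅* c-commands the anaphor within its binding domain → licit binder.
*Leila₆* c-commands the anaphor within its binding domain → licit binder.

{5, 6}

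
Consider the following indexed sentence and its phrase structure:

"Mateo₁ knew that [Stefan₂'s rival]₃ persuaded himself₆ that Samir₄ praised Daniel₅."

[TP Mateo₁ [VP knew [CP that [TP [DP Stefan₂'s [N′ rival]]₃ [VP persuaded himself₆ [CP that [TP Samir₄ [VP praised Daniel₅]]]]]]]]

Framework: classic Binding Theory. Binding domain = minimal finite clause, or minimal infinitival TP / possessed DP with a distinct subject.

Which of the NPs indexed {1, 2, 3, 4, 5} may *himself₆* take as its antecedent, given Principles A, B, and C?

{3}

*himself* is an anaphor, so Principle A applies: it must be bound in its binding domain.
Binding domain of *himself₆*: the embedded TP, whose subject is [Stefan₂'s rival]₃.
*Mateo₁* c-commands the anaphor but is outside its binding domain → cannot satisfy Principle A.
*Stefan₂* does not c-command the anaphor → cannot bind it.
*[Stefan₂'s rival]₃* c-commands the anaphor within its binding domain → licit binder.
*Samir₄* does not c-command the anaphor → cannot bind it.
*Daniel₅* does not c-command the anaphor → cannot bind it.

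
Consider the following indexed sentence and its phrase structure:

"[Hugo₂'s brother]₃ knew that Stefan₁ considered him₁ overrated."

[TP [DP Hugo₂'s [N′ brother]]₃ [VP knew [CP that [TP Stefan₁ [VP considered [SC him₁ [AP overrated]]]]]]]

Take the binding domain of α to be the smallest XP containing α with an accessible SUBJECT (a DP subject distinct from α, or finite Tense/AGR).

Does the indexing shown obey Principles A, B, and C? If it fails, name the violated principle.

Principle B

The two coindexed NPs are *Stefan₁* and *him₁*.
*him₁* is a pronoun. Its binding domain is the embedded TP, whose subject is Stefan₁.
*Stefan₁* c-commands it within that domain and carries the same index.
The pronoun is locally bound → Principle B violation.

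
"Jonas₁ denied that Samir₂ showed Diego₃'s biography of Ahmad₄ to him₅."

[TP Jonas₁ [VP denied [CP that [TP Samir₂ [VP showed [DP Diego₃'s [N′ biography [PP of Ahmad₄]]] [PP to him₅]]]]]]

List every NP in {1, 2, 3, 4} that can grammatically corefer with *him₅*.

{1, 3, 4}

*him* is a pronoun, so Principle B applies: it must be free in its binding domain.
Binding domain of *him₅*: the embedded TP, whose subject is Samir₂.
*Jonas₁* c-commands the pronoun but from outside its binding domain, and is not c-commanded by it → coindexation permitted.
*Samir₂* c-commands the pronoun within its binding domain → coindexation would violate Principle B.
*Diego₃* and the pronoun do not c-command one another → neither Principle B nor Principle C is at stake; coindexation permitted.
*Ahmad₄* and the pronoun do not c-command one another → neither Principle B nor Principle C is at stake; coindexation permitted.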